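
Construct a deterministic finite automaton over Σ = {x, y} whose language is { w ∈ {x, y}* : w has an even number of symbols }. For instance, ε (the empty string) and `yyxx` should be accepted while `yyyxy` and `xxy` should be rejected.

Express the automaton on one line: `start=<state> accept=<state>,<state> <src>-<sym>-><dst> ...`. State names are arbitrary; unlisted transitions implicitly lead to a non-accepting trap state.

start=A accept=A A-x->B A-y->B B-x->A B-y->A

Count input length modulo 2: every symbol advances one step around the cycle A → B → A. Accept at A.
       x  y 
>* A   B  B 
   B   A  A 
(> = start, * = accepting)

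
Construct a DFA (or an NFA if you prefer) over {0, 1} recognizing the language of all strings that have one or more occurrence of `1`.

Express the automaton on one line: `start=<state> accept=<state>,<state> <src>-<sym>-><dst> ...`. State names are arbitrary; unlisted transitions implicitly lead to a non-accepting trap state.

Count `1`s, saturating at 2: state s0 means no `1` yet, s1 means one `1` seen, s2 means more than one. Each `1` increments (capped at s2); other symbols loop. Accept from {s1, s2}.
        0   1  
>  s0   s0  s1 
 * s1   s1  s2 
 * s2   s2  s2 
(> = start, * = accepting)

start=s0 accept=s1,s2 s0-0->s0 s0-1->s1 s1-0->s1 s1-1->s2 s2-0->s2 s2-1->s2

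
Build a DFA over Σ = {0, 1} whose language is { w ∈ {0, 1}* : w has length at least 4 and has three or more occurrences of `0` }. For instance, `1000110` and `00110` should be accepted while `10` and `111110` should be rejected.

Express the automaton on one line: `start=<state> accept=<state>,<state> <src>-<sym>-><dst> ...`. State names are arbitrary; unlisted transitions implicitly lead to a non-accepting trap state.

start=q0 accept=q7 q0-0->q1 q0-1->q2 q1-0->q3 q1-1->q4 q2-0->q4 q2-1->q2 q3-0->q5 q3-1->q6 q4-0->q6 q4-1->q4 q5-0->q7 q5-1->q7 q6-0->q7 q6-1->q6 q7-0->q7 q7-1->q7

Run two small machines in parallel and take their product. The first has 6 states tracking the input length, saturating at 5; the second has 5 states tracking the count of `0`s, saturating at 4. A product state is a pair (one from each), accepting exactly when both do. After merging equivalent states the machine shrinks.
        0   1  
>  q0   q1  q2 
   q1   q3  q4 
   q2   q4  q2 
   q3   q5  q6 
   q4   q6  q4 
   q5   q7  q7 
   q6   q7  q6 
 * q7   q7  q7 
(> = start, * = accepting)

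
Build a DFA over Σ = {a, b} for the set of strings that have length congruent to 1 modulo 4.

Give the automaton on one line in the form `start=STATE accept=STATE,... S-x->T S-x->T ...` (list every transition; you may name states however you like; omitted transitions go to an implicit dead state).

Only the length mod 4 matters, so use a 4-cycle: from any state, every input symbol moves to the next state, wrapping s3 back to s0. Mark s1 accepting.
4 states suffice.
        a   b  
>  s0   s1  s1 
 * s1   s2  s2 
   s2   s3  s3 
   s3   s0  s0 
(> = start, * = accepting)

start=s0 accept=s1 s0-a->s1 s0-b->s1 s1-a->s2 s1-b->s2 s2-a->s3 s2-b->s3 s3-a->s0 s3-b->s0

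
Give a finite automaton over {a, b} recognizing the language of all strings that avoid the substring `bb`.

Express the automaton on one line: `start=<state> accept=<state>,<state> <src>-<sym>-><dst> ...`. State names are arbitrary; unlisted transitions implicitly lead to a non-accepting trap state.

start=q0 accept=q0,q1 q0-a->q0 q0-b->q1 q1-a->q0 q1-b->q2 q2-a->q2 q2-b->q2

Track partial matches of the forbidden pattern `bb`. State q2 is a dead state reached once `bb` has occurred; every other state accepts. q0 means no part of `bb` is currently matched.
3 states suffice.
        a   b  
>* q0   q0  q1 
 * q1   q0  q2 
   q2   q2  q2 
(> = start, * = accepting)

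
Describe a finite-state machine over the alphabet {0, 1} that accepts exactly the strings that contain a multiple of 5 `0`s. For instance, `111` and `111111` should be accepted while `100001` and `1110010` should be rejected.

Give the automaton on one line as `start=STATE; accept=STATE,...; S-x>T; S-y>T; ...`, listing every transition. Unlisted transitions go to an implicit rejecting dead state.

start=s0; accept=s0; s0-0>s1; s0-1>s0; s1-0>s2; s1-1>s1; s2-0>s3; s2-1>s2; s3-0>s4; s3-1>s3; s4-0>s0; s4-1>s4

Keep the running count of `0`s modulo 5: each `0` advances along the cycle s0 → s1 → s2 → s3 → s4 → s0 while other symbols loop. Accept at s0.
        0   1  
>* s0   s1  s0 
   s1   s2  s1 
   s2   s3  s2 
   s3   s4  s3 
   s4   s0  s4 
(> = start, * = accepting)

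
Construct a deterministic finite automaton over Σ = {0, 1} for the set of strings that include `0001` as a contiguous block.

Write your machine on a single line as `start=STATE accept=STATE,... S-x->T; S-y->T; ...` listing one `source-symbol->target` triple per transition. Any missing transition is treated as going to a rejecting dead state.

States S0..S3 record the length of the longest prefix of `0001` that matches the current input suffix. Reaching S4 means `0001` has been seen, and we stay there forever. Accept from S4.
        0   1  
>  S0   S1  S0 
   S1   S2  S0 
   S2   S3  S0 
   S3   S3  S4 
 * S4   S4  S4 
(> = start, * = accepting)

start=S0; accept=S4; S0-0->S1; S0-1->S0; S1-0->S2; S1-1->S0; S2-0->S3; S2-1->S0; S3-0->S3; S3-1->S4; S4-0->S4; S4-1->S4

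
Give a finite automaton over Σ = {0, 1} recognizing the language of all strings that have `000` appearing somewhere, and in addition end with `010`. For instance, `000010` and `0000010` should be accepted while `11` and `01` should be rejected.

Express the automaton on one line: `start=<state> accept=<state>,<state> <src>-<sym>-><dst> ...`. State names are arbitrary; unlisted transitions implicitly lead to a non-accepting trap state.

Build one automaton per condition and run them in lockstep. One (4 states) tracks whether and how much of `000` has been seen; the other (4 states) tracks how much of the suffix `010` has currently been matched. Each combined state is a pair, one component from each; accept when both components accept.
9 states suffice.
       0  1 
>  A   B  A 
   B   C  D 
   C   E  D 
   D   F  A 
   E   E  G 
   F   C  D 
   G   H  I 
 * H   E  G 
   I   E  I 
(> = start, * = accepting)

start=A accept=H A-0->B A-1->A B-0->C B-1->D C-0->E C-1->D D-0->F D-1->A E-0->E E-1->G F-0->C F-1->D G-0->H G-1->I H-0->E H-1->G I-0->E I-1->I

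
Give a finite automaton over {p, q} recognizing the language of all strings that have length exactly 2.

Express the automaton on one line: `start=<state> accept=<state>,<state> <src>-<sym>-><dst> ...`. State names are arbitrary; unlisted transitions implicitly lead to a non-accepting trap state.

start=S0 accept=S2 S0-p->S1 S0-q->S1 S1-p->S2 S1-q->S2 S2-p->S3 S2-q->S3 S3-p->S3 S3-q->S3

Count input length up to 3: every symbol moves from S0 toward S3, which means 'more than 2' and absorbs. Accept from {S2}.
4 states suffice.
        p   q  
>  S0   S1  S1 
   S1   S2  S2 
 * S2   S3  S3 
   S3   S3  S3 
(> = start, * = accepting)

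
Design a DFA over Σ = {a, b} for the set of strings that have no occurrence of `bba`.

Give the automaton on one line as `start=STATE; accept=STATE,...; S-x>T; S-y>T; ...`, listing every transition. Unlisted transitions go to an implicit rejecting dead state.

start=q0; accept=q0,q1,q2; q0-a>q0; q0-b>q1; q1-a>q0; q1-b>q2; q2-a>q3; q2-b>q2; q3-a>q3; q3-b>q3

Track partial matches of the forbidden pattern `bba`. State q3 is a dead state reached once `bba` has occurred; every other state accepts. q0 means no part of `bba` is currently matched.
4 states suffice.
        a   b  
>* q0   q0  q1 
 * q1   q0  q2 
 * q2   q3  q2 
   q3   q3  q3 
(> = start, * = accepting)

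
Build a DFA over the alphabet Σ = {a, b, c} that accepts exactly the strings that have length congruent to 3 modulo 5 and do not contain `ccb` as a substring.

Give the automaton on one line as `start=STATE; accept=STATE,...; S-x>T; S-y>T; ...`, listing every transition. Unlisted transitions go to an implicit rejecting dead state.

Handle the two conditions separately and then intersect. One (5 states) tracks the input length modulo 5; the other (4 states) tracks partial matches of the forbidden pattern `ccb`. Each combined state is a pair, one component from each; accept when both components accept.
20 states suffice.
          a    b    c  
>  q0     q1   q1   q2 
   q1     q3   q3   q4 
   q2     q3   q3   q5 
   q3     q6   q6   q7 
   q4     q6   q6   q8 
   q5     q6   q9   q8 
 * q6    q10  q10  q11 
 * q7    q10  q10  q12 
 * q8    q10  q13  q12 
   q9    q13  q13  q13 
   q10    q0   q0  q14 
   q11    q0   q0  q15 
   q12    q0  q16  q15 
   q13   q16  q16  q16 
   q14    q1   q1  q17 
   q15    q1  q18  q17 
   q16   q18  q18  q18 
   q17    q3  q19   q5 
   q18   q19  q19  q19 
   q19    q9   q9   q9 
(> = start, * = accepting)

start=q0; accept=q6,q7,q8; q0-a>q1; q0-b>q1; q0-c>q2; q1-a>q3; q1-b>q3; q1-c>q4; q2-a>q3; q2-b>q3; q2-c>q5; q3-a>q6; q3-b>q6; q3-c>q7; q4-a>q6; q4-b>q6; q4-c>q8; q5-a>q6; q5-b>q9; q5-c>q8; q6-a>q10; q6-b>q10; q6-c>q11; q7-a>q10; q7-b>q10; q7-c>q12; q8-a>q10; q8-b>q13; q8-c>q12; q9-a>q13; q9-b>q13; q9-c>q13; q10-a>q0; q10-b>q0; q10-c>q14; q11-a>q0; q11-b>q0; q11-c>q15; q12-a>q0; q12-b>q16; q12-c>q15; q13-a>q16; q13-b>q16; q13-c>q16; q14-a>q1; q14-b>q1; q14-c>q17; q15-a>q1; q15-b>q18; q15-c>q17; q16-a>q18; q16-b>q18; q16-c>q18; q17-a>q3; q17-b>q19; q17-c>q5; q18-a>q19; q18-b>q19; q18-c>q19; q19-a>q9; q19-b>q9; q19-c>q9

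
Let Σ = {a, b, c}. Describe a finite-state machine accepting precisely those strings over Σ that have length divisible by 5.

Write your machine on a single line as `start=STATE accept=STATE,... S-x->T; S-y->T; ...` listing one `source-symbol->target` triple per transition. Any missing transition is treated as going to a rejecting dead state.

Only the length mod 5 matters, so use a 5-cycle: from any state, every input symbol moves to the next state, wrapping s4 back to s0. Mark s0 accepting.
        a   b   c  
>* s0   s1  s1  s1 
   s1   s2  s2  s2 
   s2   s3  s3  s3 
   s3   s4  s4  s4 
   s4   s0  s0  s0 
(> = start, * = accepting)

start=s0; accept=s0; s0-a->s1; s0-b->s1; s0-c->s1; s1-a->s2; s1-b->s2; s1-c->s2; s2-a->s3; s2-b->s3; s2-c->s3; s3-a->s4; s3-b->s4; s3-c->s4; s4-a->s0; s4-b->s0; s4-c->s0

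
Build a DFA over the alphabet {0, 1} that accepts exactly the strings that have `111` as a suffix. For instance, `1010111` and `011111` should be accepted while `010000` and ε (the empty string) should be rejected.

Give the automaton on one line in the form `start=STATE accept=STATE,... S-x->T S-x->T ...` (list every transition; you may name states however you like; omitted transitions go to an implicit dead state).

start=A accept=D A-0->A A-1->B B-0->A B-1->C C-0->A C-1->D D-0->A D-1->D

Let each state record the length of the longest suffix of the input read so far that is also a prefix of `111`. B means the last symbol is `1`; C means the last 2 symbols are `11`; D means the last 3 symbols are `111`. Accept only at D, where the string currently ends in `111`.
A 4-state machine:
       0  1 
>  A   A  B 
   B   A  C 
   C   A  D 
 * D   A  D 
(> = start, * = accepting)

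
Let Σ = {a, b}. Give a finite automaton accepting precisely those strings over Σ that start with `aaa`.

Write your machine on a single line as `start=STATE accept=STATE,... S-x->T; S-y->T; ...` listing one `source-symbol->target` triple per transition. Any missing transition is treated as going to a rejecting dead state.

start=q0; accept=q3; q0-a->q1; q0-b->q4; q1-a->q2; q1-b->q4; q2-a->q3; q2-b->q4; q3-a->q3; q3-b->q3; q4-a->q4; q4-b->q4

Walk along `aaa` while the input agrees: from q0 take `a` to q1, and so on. Any deviation drops to the rejecting sink q4. Once q3 is reached the prefix is confirmed and every continuation is accepted.
        a   b  
>  q0   q1  q4 
   q1   q2  q4 
   q2   q3  q4 
 * q3   q3  q3 
   q4   q4  q4 
(> = start, * = accepting)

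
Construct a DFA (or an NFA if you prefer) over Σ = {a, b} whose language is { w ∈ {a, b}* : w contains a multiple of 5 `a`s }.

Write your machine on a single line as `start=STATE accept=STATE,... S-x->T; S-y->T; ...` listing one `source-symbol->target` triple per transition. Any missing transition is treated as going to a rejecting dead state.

The only thing that matters is how many `a`s have appeared, reduced mod 5. Use one state per residue: q0 for 0, …, q4 for 4. Reading `a` moves to the next residue; anything else stays put. q0 is accepting.
With 5 states:
        a   b  
>* q0   q1  q0 
   q1   q2  q1 
   q2   q3  q2 
   q3   q4  q3 
   q4   q0  q4 
(> = start, * = accepting)

start=q0; accept=q0; q0-a->q1; q0-b->q0; q1-a->q2; q1-b->q1; q2-a->q3; q2-b->q2; q3-a->q4; q3-b->q3; q4-a->q0; q4-b->q4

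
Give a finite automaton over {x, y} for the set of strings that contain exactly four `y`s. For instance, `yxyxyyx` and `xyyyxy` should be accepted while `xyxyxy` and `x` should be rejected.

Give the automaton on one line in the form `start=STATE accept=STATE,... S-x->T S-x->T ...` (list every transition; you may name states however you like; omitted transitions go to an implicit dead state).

start=q0 accept=q4 q0-x->q0 q0-y->q1 q1-x->q1 q1-y->q2 q2-x->q2 q2-y->q3 q3-x->q3 q3-y->q4 q4-x->q4 q4-y->q5 q5-x->q5 q5-y->q5

Count `y`s, saturating at 5: states q0 through q4 mean 0 through 4 `y`s seen; q5 means more than 4. Each `y` increments (capped at q5); other symbols loop. Accept from {q4}.
6 states suffice.
        x   y  
>  q0   q0  q1 
   q1   q1  q2 
   q2   q2  q3 
   q3   q3  q4 
 * q4   q4  q5 
   q5   q5  q5 
(> = start, * = accepting)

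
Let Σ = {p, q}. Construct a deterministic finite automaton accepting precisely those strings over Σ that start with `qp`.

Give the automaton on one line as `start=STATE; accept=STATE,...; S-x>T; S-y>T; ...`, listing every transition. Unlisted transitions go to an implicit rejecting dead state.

start=S0; accept=S2; S0-p>S3; S0-q>S1; S1-p>S2; S1-q>S3; S2-p>S2; S2-q>S2; S3-p>S3; S3-q>S3

Check the first 2 symbols one by one: S0 through S1 record how many have matched `qp` so far; any wrong symbol goes to the dead state S3. After all 2 match we enter the accepting sink S2.
With 4 states:
        p   q  
>  S0   S3  S1 
   S1   S2  S3 
 * S2   S2  S2 
   S3   S3  S3 
(> = start, * = accepting)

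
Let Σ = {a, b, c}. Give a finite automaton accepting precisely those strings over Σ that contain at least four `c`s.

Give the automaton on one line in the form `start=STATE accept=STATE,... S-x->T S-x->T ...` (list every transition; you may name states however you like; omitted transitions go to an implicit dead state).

start=q0 accept=q4,q5 q0-a->q0 q0-b->q0 q0-c->q1 q1-a->q1 q1-b->q1 q1-c->q2 q2-a->q2 q2-b->q2 q2-c->q3 q3-a->q3 q3-b->q3 q3-c->q4 q4-a->q4 q4-b->q4 q4-c->q5 q5-a->q5 q5-b->q5 q5-c->q5

Only the number of `c`s matters, and only up to 5. Make a chain q0 → q1 → q2 → q3 → q4 → q5 advanced by each `c` (with q5 absorbing); every other symbol self-loops. The accepting set is {q4, q5}.
6 states suffice.
        a   b   c  
>  q0   q0  q0  q1 
   q1   q1  q1  q2 
   q2   q2  q2  q3 
   q3   q3  q3  q4 
 * q4   q4  q4  q5 
 * q5   q5  q5  q5 
(> = start, * = accepting)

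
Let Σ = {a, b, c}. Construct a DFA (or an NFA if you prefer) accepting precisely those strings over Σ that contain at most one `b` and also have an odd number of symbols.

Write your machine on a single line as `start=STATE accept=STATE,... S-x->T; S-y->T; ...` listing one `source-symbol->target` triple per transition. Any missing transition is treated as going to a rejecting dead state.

Build one automaton per condition and run them in lockstep. One (3 states) tracks the count of `b`s, saturating at 2; the other (2 states) tracks the input length modulo 2. Each combined state is a pair, one component from each; accept when both components accept.
        a   b   c  
>  q0   q1  q2  q1 
 * q1   q0  q3  q0 
 * q2   q3  q4  q3 
   q3   q2  q5  q2 
   q4   q5  q5  q5 
   q5   q4  q4  q4 
(> = start, * = accepting)

start=q0; accept=q1,q2; q0-a->q1; q0-b->q2; q0-c->q1; q1-a->q0; q1-b->q3; q1-c->q0; q2-a->q3; q2-b->q4; q2-c->q3; q3-a->q2; q3-b->q5; q3-c->q2; q4-a->q5; q4-b->q5; q4-c->q5; q5-a->q4; q5-b->q4; q5-c->q4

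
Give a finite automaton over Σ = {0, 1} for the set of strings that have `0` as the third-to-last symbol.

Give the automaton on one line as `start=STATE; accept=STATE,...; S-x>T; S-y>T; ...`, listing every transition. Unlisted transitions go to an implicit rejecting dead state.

Because acceptance depends on a position counted from the end, the machine has to buffer the most recent 3 symbols. Make each state the string of the last up-to-3 symbols read; on input `x` shift the window left and append `x`. Accept when the buffered window has length 3 and begins with `0`.
15 states suffice.
          0    1  
>  S0     S1   S2 
   S1     S3   S4 
   S2     S5   S6 
   S3     S7   S8 
   S4     S9  S10 
   S5    S11  S12 
   S6    S13  S14 
 * S7     S7   S8 
 * S8     S9  S10 
 * S9    S11  S12 
 * S10   S13  S14 
   S11    S7   S8 
   S12    S9  S10 
   S13   S11  S12 
   S14   S13  S14 
(> = start, * = accepting)

start=S0; accept=S7,S8,S9,S10; S0-0>S1; S0-1>S2; S1-0>S3; S1-1>S4; S2-0>S5; S2-1>S6; S3-0>S7; S3-1>S8; S4-0>S9; S4-1>S10; S5-0>S11; S5-1>S12; S6-0>S13; S6-1>S14; S7-0>S7; S7-1>S8; S8-0>S9; S8-1>S10; S9-0>S11; S9-1>S12; S10-0>S13; S10-1>S14; S11-0>S7; S11-1>S8; S12-0>S9; S12-1>S10; S13-0>S11; S13-1>S12; S14-0>S13; S14-1>S14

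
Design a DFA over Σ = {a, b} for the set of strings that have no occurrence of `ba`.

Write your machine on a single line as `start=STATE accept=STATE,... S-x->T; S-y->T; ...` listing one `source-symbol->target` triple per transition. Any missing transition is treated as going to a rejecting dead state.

Track partial matches of the forbidden pattern `ba`. State q2 is a dead state reached once `ba` has occurred; every other state accepts. q0 means no part of `ba` is currently matched.
        a   b  
>* q0   q0  q1 
 * q1   q2  q1 
   q2   q2  q2 
(> = start, * = accepting)

start=q0; accept=q0,q1; q0-a->q0; q0-b->q1; q1-a->q2; q1-b->q1; q2-a->q2; q2-b->q2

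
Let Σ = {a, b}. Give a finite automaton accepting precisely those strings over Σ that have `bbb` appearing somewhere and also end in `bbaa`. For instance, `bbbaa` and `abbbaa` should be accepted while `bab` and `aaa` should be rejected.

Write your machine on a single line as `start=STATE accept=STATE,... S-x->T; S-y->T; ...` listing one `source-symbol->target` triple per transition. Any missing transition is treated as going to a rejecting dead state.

Handle the two conditions separately and then intersect. The first has 4 states tracking whether and how much of `bbb` has been seen; the second has 5 states tracking how much of the suffix `bbaa` has currently been matched. A product state is a pair (one from each), accepting exactly when both do. Minimizing collapses redundant product states.
With 8 states:
        a   b  
>  s0   s0  s1 
   s1   s0  s2 
   s2   s0  s3 
   s3   s4  s3 
   s4   s5  s6 
 * s5   s7  s6 
   s6   s7  s3 
   s7   s7  s6 
(> = start, * = accepting)

start=s0; accept=s5; s0-a->s0; s0-b->s1; s1-a->s0; s1-b->s2; s2-a->s0; s2-b->s3; s3-a->s4; s3-b->s3; s4-a->s5; s4-b->s6; s5-a->s7; s5-b->s6; s6-a->s7; s6-b->s3; s7-a->s7; s7-b->s6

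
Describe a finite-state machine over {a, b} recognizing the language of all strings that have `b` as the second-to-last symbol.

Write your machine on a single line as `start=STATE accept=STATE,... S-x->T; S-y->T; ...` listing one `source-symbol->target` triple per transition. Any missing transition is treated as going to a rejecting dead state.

A DFA must remember the last 2 symbols (since which symbol is second-to-last isn't known until the input ends). Use one state per possible window of the last ≤2 symbols; accept from those whose window starts with `b`.
With 7 states:
        a   b  
>  q0   q1  q2 
   q1   q3  q4 
   q2   q5  q6 
   q3   q3  q4 
   q4   q5  q6 
 * q5   q3  q4 
 * q6   q5  q6 
(> = start, * = accepting)

start=q0; accept=q5,q6; q0-a->q1; q0-b->q2; q1-a->q3; q1-b->q4; q2-a->q5; q2-b->q6; q3-a->q3; q3-b->q4; q4-a->q5; q4-b->q6; q5-a->q3; q5-b->q4; q6-a->q5; q6-b->q6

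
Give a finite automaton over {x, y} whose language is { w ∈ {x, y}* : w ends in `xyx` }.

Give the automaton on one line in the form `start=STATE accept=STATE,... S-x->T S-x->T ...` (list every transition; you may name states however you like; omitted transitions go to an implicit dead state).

Remember how much of `xyx` the current input suffix matches. State s0 means no match yet; s1 means the last symbol is `x`; s2 means the last 2 symbols are `xy`; s3 means the last 3 symbols are `xyx`. Only s3 accepts. On a mismatch, fall back to the longest proper suffix that is still a prefix of `xyx`.
A 4-state machine:
        x   y  
>  s0   s1  s0 
   s1   s1  s2 
   s2   s3  s0 
 * s3   s1  s2 
(> = start, * = accepting)

start=s0 accept=s3 s0-x->s1 s0-y->s0 s1-x->s1 s1-y->s2 s2-x->s3 s2-y->s0 s3-x->s1 s3-y->s2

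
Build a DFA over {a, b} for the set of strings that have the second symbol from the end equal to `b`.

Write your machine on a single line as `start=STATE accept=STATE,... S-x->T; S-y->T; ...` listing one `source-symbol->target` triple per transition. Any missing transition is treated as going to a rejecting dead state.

start=q0; accept=q5,q6; q0-a->q1; q0-b->q2; q1-a->q3; q1-b->q4; q2-a->q5; q2-b->q6; q3-a->q3; q3-b->q4; q4-a->q5; q4-b->q6; q5-a->q3; q5-b->q4; q6-a->q5; q6-b->q6

Because acceptance depends on a position counted from the end, the machine has to buffer the most recent 2 symbols. Make each state the string of the last up-to-2 symbols read; on input `x` shift the window left and append `x`. Accept when the buffered window has length 2 and begins with `b`.
With 7 states:
        a   b  
>  q0   q1  q2 
   q1   q3  q4 
   q2   q5  q6 
   q3   q3  q4 
   q4   q5  q6 
 * q5   q3  q4 
 * q6   q5  q6 
(> = start, * = accepting)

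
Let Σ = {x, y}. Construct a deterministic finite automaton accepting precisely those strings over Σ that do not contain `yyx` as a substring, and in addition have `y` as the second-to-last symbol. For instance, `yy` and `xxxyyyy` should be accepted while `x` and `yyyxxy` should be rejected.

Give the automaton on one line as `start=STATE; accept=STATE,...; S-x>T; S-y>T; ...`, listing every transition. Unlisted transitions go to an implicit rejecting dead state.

start=A; accept=F,G; A-x>B; A-y>C; B-x>D; B-y>E; C-x>F; C-y>G; D-x>D; D-y>E; E-x>F; E-y>G; F-x>D; F-y>E; G-x>H; G-y>G; H-x>I; H-y>J; I-x>I; I-y>J; J-x>H; J-y>K; K-x>H; K-y>K

Build one automaton per condition and run them in lockstep. The first has 4 states tracking partial matches of the forbidden pattern `yyx`; the second has 7 states tracking the last 2 symbols read. A product state is a pair (one from each), accepting exactly when both do.
With 11 states:
       x  y 
>  A   B  C 
   B   D  E 
   C   F  G 
   D   D  E 
   E   F  G 
 * F   D  E 
 * G   H  G 
   H   I  J 
   I   I  J 
   J   H  K 
   K   H  K 
(> = start, * = accepting)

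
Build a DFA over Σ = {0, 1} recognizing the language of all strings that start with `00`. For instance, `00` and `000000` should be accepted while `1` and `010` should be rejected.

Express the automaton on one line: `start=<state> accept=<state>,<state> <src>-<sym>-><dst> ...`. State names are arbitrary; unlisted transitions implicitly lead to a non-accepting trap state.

start=q0 accept=q2 q0-0->q1 q0-1->q3 q1-0->q2 q1-1->q3 q2-0->q2 q2-1->q2 q3-0->q3 q3-1->q3

Check the first 2 symbols one by one: q0 through q1 record how many have matched `00` so far; any wrong symbol goes to the dead state q3. After all 2 match we enter the accepting sink q2.
With 4 states:
        0   1  
>  q0   q1  q3 
   q1   q2  q3 
 * q2   q2  q2 
   q3   q3  q3 
(> = start, * = accepting)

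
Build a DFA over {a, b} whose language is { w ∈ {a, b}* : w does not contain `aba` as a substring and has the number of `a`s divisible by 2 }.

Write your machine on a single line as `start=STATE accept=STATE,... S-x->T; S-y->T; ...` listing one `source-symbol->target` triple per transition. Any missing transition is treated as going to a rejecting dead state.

Run two small machines in parallel and take their product. One (4 states) tracks partial matches of the forbidden pattern `aba`; the other (2 states) tracks the count of `a`s modulo 2. Each combined state is a pair, one component from each; accept when both components accept. Minimizing collapses redundant product states.
        a   b  
>* S0   S1  S0 
   S1   S2  S3 
 * S2   S1  S4 
   S3   S5  S6 
 * S4   S5  S0 
   S5   S5  S5 
   S6   S2  S6 
(> = start, * = accepting)

start=S0; accept=S0,S2,S4; S0-a->S1; S0-b->S0; S1-a->S2; S1-b->S3; S2-a->S1; S2-b->S4; S3-a->S5; S3-b->S6; S4-a->S5; S4-b->S0; S5-a->S5; S5-b->S5; S6-a->S2; S6-b->S6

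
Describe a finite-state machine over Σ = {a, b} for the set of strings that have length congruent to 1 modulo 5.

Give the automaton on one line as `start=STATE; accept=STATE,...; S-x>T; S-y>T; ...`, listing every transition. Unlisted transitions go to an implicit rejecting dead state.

Count input length modulo 5: every symbol advances one step around the cycle S0 → S1 → S2 → S3 → S4 → S0. Accept at S1.
A 5-state machine:
        a   b  
>  S0   S1  S1 
 * S1   S2  S2 
   S2   S3  S3 
   S3   S4  S4 
   S4   S0  S0 
(> = start, * = accepting)

start=S0; accept=S1; S0-a>S1; S0-b>S1; S1-a>S2; S1-b>S2; S2-a>S3; S2-b>S3; S3-a>S4; S3-b>S4; S4-a>S0; S4-b>S0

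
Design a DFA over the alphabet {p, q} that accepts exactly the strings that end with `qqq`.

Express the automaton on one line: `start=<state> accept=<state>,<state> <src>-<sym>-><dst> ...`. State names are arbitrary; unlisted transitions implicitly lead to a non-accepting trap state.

start=S0 accept=S3 S0-p->S0 S0-q->S1 S1-p->S0 S1-q->S2 S2-p->S0 S2-q->S3 S3-p->S0 S3-q->S3

Remember how much of `qqq` the current input suffix matches. State S0 means no match yet; S1 means the last symbol is `q`; S2 means the last 2 symbols are `qq`; S3 means the last 3 symbols are `qqq`. Only S3 accepts. On a mismatch, fall back to the longest proper suffix that is still a prefix of `qqq`.
4 states suffice.
        p   q  
>  S0   S0  S1 
   S1   S0  S2 
   S2   S0  S3 
 * S3   S0  S3 
(> = start, * = accepting)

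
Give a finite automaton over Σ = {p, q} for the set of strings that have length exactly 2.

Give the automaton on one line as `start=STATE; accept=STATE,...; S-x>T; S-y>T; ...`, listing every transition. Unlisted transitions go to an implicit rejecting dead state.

start=s0; accept=s2; s0-p>s1; s0-q>s1; s1-p>s2; s1-q>s2; s2-p>s3; s2-q>s3; s3-p>s3; s3-q>s3

Count input length up to 3: every symbol moves from s0 toward s3, which means 'more than 2' and absorbs. Accept from {s2}.
        p   q  
>  s0   s1  s1 
   s1   s2  s2 
 * s2   s3  s3 
   s3   s3  s3 
(> = start, * = accepting)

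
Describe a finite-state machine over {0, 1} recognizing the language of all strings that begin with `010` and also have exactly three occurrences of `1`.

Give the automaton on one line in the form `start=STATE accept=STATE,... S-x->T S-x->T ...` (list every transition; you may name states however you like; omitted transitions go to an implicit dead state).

Handle the two conditions separately and then intersect. One (5 states) tracks whether the input so far still matches the prefix `010`; the other (5 states) tracks the count of `1`s, saturating at 4. Each combined state is a pair, one component from each; accept when both components accept. Equivalent product states are then merged.
7 states suffice.
        0   1  
>  s0   s1  s2 
   s1   s2  s3 
   s2   s2  s2 
   s3   s4  s2 
   s4   s4  s5 
   s5   s5  s6 
 * s6   s6  s2 
(> = start, * = accepting)

start=s0 accept=s6 s0-0->s1 s0-1->s2 s1-0->s2 s1-1->s3 s2-0->s2 s2-1->s2 s3-0->s4 s3-1->s2 s4-0->s4 s4-1->s5 s5-0->s5 s5-1->s6 s6-0->s6 s6-1->s2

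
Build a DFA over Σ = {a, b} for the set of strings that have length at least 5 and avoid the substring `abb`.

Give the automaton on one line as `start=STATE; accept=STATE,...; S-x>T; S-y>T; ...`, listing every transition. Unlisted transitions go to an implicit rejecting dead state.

Build one automaton per condition and run them in lockstep. The first has 7 states tracking the input length, saturating at 6; the second has 4 states tracking partial matches of the forbidden pattern `abb`. A product state is a pair (one from each), accepting exactly when both do. Minimizing collapses redundant product states.
          a    b  
>  s0     s1   s2 
   s1     s3   s4 
   s2     s3   s5 
   s3     s6   s7 
   s4     s6   s8 
   s5     s6   s9 
   s6    s10  s11 
   s7    s10   s8 
   s8     s8   s8 
   s9    s10  s12 
   s10   s13  s14 
   s11   s13   s8 
   s12   s13  s15 
 * s13   s13  s14 
 * s14   s13   s8 
 * s15   s13  s15 
(> = start, * = accepting)

start=s0; accept=s13,s14,s15; s0-a>s1; s0-b>s2; s1-a>s3; s1-b>s4; s2-a>s3; s2-b>s5; s3-a>s6; s3-b>s7; s4-a>s6; s4-b>s8; s5-a>s6; s5-b>s9; s6-a>s10; s6-b>s11; s7-a>s10; s7-b>s8; s8-a>s8; s8-b>s8; s9-a>s10; s9-b>s12; s10-a>s13; s10-b>s14; s11-a>s13; s11-b>s8; s12-a>s13; s12-b>s15; s13-a>s13; s13-b>s14; s14-a>s13; s14-b>s8; s15-a>s13; s15-b>s15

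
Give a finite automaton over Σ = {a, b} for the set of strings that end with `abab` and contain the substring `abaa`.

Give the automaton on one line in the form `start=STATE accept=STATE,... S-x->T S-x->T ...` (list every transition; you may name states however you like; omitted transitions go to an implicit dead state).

Build one automaton per condition and run them in lockstep. The first has 5 states tracking how much of the suffix `abab` has currently been matched; the second has 5 states tracking whether and how much of `abaa` has been seen. A product state is a pair (one from each), accepting exactly when both do.
        a   b  
>  q0   q1  q0 
   q1   q1  q2 
   q2   q3  q0 
   q3   q4  q5 
   q4   q4  q6 
   q5   q3  q0 
   q6   q7  q8 
   q7   q4  q9 
   q8   q4  q8 
 * q9   q7  q8 
(> = start, * = accepting)

start=q0 accept=q9 q0-a->q1 q0-b->q0 q1-a->q1 q1-b->q2 q2-a->q3 q2-b->q0 q3-a->q4 q3-b->q5 q4-a->q4 q4-b->q6 q5-a->q3 q5-b->q0 q6-a->q7 q6-b->q8 q7-a->q4 q7-b->q9 q8-a->q4 q8-b->q8 q9-a->q7 q9-b->q8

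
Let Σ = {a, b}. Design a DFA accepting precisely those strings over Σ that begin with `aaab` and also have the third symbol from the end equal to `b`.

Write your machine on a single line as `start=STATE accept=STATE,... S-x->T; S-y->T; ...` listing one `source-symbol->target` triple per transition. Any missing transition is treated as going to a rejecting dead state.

start=s0; accept=s8,s9,s10,s11; s0-a->s1; s0-b->s2; s1-a->s3; s1-b->s2; s2-a->s2; s2-b->s2; s3-a->s4; s3-b->s2; s4-a->s2; s4-b->s5; s5-a->s6; s5-b->s7; s6-a->s8; s6-b->s9; s7-a->s10; s7-b->s11; s8-a->s12; s8-b->s5; s9-a->s6; s9-b->s7; s10-a->s8; s10-b->s9; s11-a->s10; s11-b->s11; s12-a->s12; s12-b->s5

Build one automaton per condition and run them in lockstep. One (6 states) tracks whether the input so far still matches the prefix `aaab`; the other (15 states) tracks the last 3 symbols read. Each combined state is a pair, one component from each; accept when both components accept. After merging equivalent states the machine shrinks.
13 states suffice.
          a    b  
>  s0     s1   s2 
   s1     s3   s2 
   s2     s2   s2 
   s3     s4   s2 
   s4     s2   s5 
   s5     s6   s7 
   s6     s8   s9 
   s7    s10  s11 
 * s8    s12   s5 
 * s9     s6   s7 
 * s10    s8   s9 
 * s11   s10  s11 
   s12   s12   s5 
(> = start, * = accepting)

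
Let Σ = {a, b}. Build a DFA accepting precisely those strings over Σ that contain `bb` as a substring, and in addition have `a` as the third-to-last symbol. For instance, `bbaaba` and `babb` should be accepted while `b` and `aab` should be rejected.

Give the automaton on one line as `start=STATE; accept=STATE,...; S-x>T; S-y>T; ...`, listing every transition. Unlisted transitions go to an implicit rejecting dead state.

Run two small machines in parallel and take their product. One (3 states) tracks whether and how much of `bb` has been seen; the other (15 states) tracks the last 3 symbols read. Each combined state is a pair, one component from each; accept when both components accept. Equivalent product states are then merged.
          a    b  
>  q0     q1   q2 
   q1     q1   q3 
   q2     q1   q4 
   q3     q1   q5 
   q4     q6   q4 
 * q5     q6   q4 
   q6     q7   q8 
   q7     q9  q10 
   q8    q11   q5 
 * q9     q9  q10 
 * q10   q11   q5 
 * q11    q7   q8 
(> = start, * = accepting)

start=q0; accept=q5,q9,q10,q11; q0-a>q1; q0-b>q2; q1-a>q1; q1-b>q3; q2-a>q1; q2-b>q4; q3-a>q1; q3-b>q5; q4-a>q6; q4-b>q4; q5-a>q6; q5-b>q4; q6-a>q7; q6-b>q8; q7-a>q9; q7-b>q10; q8-a>q11; q8-b>q5; q9-a>q9; q9-b>q10; q10-a>q11; q10-b>q5; q11-a>q7; q11-b>q8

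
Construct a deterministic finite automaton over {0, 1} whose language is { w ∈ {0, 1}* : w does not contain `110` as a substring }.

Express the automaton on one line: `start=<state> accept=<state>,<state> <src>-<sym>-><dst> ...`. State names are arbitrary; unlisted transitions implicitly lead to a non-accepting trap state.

start=q0 accept=q0,q1,q2 q0-0->q0 q0-1->q1 q1-0->q0 q1-1->q2 q2-0->q3 q2-1->q2 q3-0->q3 q3-1->q3

Track partial matches of the forbidden pattern `110`. State q3 is a dead state reached once `110` has occurred; every other state accepts. q0 means no part of `110` is currently matched.
        0   1  
>* q0   q0  q1 
 * q1   q0  q2 
 * q2   q3  q2 
   q3   q3  q3 
(> = start, * = accepting)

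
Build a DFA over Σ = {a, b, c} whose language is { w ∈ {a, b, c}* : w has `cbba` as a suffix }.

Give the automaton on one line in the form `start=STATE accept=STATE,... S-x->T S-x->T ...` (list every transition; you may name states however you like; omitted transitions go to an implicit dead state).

Let each state record the length of the longest suffix of the input read so far that is also a prefix of `cbba`. S1 means the last symbol is `c`; S2 means the last 2 symbols are `cb`; S3 means the last 3 symbols are `cbb`; S4 means the last 4 symbols are `cbba`. Accept only at S4, where the string currently ends in `cbba`.
A 5-state machine:
        a   b   c  
>  S0   S0  S0  S1 
   S1   S0  S2  S1 
   S2   S0  S3  S1 
   S3   S4  S0  S1 
 * S4   S0  S0  S1 
(> = start, * = accepting)

start=S0 accept=S4 S0-a->S0 S0-b->S0 S0-c->S1 S1-a->S0 S1-b->S2 S1-c->S1 S2-a->S0 S2-b->S3 S2-c->S1 S3-a->S4 S3-b->S0 S3-c->S1 S4-a->S0 S4-b->S0 S4-c->S1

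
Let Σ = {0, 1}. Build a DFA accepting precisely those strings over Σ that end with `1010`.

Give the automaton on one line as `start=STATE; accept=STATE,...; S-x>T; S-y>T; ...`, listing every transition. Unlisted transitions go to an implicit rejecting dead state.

Let each state record the length of the longest suffix of the input read so far that is also a prefix of `1010`. S1 means the last symbol is `1`; S2 means the last 2 symbols are `10`; S3 means the last 3 symbols are `101`; S4 means the last 4 symbols are `1010`. Accept only at S4, where the string currently ends in `1010`.
With 5 states:
        0   1  
>  S0   S0  S1 
   S1   S2  S1 
   S2   S0  S3 
   S3   S4  S1 
 * S4   S0  S3 
(> = start, * = accepting)

start=S0; accept=S4; S0-0>S0; S0-1>S1; S1-0>S2; S1-1>S1; S2-0>S0; S2-1>S3; S3-0>S4; S3-1>S1; S4-0>S0; S4-1>S3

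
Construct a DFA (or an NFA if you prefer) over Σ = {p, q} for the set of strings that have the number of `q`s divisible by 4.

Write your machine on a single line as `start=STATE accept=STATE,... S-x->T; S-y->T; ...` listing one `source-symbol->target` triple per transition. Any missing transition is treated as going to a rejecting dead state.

Keep the running count of `q`s modulo 4: each `q` advances along the cycle s0 → s1 → s2 → s3 → s0 while other symbols loop. Accept at s0.
With 4 states:
        p   q  
>* s0   s0  s1 
   s1   s1  s2 
   s2   s2  s3 
   s3   s3  s0 
(> = start, * = accepting)

start=s0; accept=s0; s0-p->s0; s0-q->s1; s1-p->s1; s1-q->s2; s2-p->s2; s2-q->s3; s3-p->s3; s3-q->s0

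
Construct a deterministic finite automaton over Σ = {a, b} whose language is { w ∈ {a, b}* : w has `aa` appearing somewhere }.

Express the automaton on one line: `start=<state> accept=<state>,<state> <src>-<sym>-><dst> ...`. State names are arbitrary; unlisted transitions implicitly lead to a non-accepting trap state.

States S0..S1 record the length of the longest prefix of `aa` that matches the current input suffix. Reaching S2 means `aa` has been seen, and we stay there forever. Accept from S2.
3 states suffice.
        a   b  
>  S0   S1  S0 
   S1   S2  S0 
 * S2   S2  S2 
(> = start, * = accepting)

start=S0 accept=S2 S0-a->S1 S0-b->S0 S1-a->S2 S1-b->S0 S2-a->S2 S2-b->S2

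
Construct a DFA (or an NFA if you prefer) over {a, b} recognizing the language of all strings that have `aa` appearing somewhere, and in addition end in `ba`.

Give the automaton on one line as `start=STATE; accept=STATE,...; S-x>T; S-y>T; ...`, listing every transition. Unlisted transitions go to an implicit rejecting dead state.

start=S0; accept=S6; S0-a>S1; S0-b>S2; S1-a>S3; S1-b>S2; S2-a>S4; S2-b>S2; S3-a>S3; S3-b>S5; S4-a>S3; S4-b>S2; S5-a>S6; S5-b>S5; S6-a>S3; S6-b>S5

Run two small machines in parallel and take their product. One (3 states) tracks whether and how much of `aa` has been seen; the other (3 states) tracks how much of the suffix `ba` has currently been matched. Each combined state is a pair, one component from each; accept when both components accept.
A 7-state machine:
        a   b  
>  S0   S1  S2 
   S1   S3  S2 
   S2   S4  S2 
   S3   S3  S5 
   S4   S3  S2 
   S5   S6  S5 
 * S6   S3  S5 
(> = start, * = accepting)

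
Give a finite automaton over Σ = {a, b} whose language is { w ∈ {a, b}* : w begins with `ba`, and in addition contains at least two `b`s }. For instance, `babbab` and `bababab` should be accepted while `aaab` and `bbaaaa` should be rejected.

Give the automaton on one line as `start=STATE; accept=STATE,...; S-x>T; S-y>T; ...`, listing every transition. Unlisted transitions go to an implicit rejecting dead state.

Run two small machines in parallel and take their product. The first has 4 states tracking whether the input so far still matches the prefix `ba`; the second has 4 states tracking the count of `b`s, saturating at 3. A product state is a pair (one from each), accepting exactly when both do. Equivalent product states are then merged.
With 5 states:
        a   b  
>  S0   S1  S2 
   S1   S1  S1 
   S2   S3  S1 
   S3   S3  S4 
 * S4   S4  S4 
(> = start, * = accepting)

start=S0; accept=S4; S0-a>S1; S0-b>S2; S1-a>S1; S1-b>S1; S2-a>S3; S2-b>S1; S3-a>S3; S3-b>S4; S4-a>S4; S4-b>S4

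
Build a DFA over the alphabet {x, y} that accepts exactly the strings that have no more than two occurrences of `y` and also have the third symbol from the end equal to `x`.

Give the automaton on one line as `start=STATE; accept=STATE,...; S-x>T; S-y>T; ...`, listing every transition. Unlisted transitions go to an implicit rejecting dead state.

start=A; accept=H,I,J,K,P,Q,R,T; A-x>B; A-y>C; B-x>D; B-y>E; C-x>F; C-y>G; D-x>H; D-y>I; E-x>J; E-y>K; F-x>L; F-y>M; G-x>N; G-y>O; H-x>H; H-y>I; I-x>J; I-y>K; J-x>L; J-y>M; K-x>N; K-y>O; L-x>P; L-y>Q; M-x>R; M-y>O; N-x>S; N-y>O; O-x>O; O-y>O; P-x>P; P-y>Q; Q-x>R; Q-y>O; R-x>S; R-y>O; S-x>T; S-y>O; T-x>T; T-y>O

Handle the two conditions separately and then intersect. The first has 4 states tracking the count of `y`s, saturating at 3; the second has 15 states tracking the last 3 symbols read. A product state is a pair (one from each), accepting exactly when both do. After merging equivalent states the machine shrinks.
       x  y 
>  A   B  C 
   B   D  E 
   C   F  G 
   D   H  I 
   E   J  K 
   F   L  M 
   G   N  O 
 * H   H  I 
 * I   J  K 
 * J   L  M 
 * K   N  O 
   L   P  Q 
   M   R  O 
   N   S  O 
   O   O  O 
 * P   P  Q 
 * Q   R  O 
 * R   S  O 
   S   T  O 
 * T   T  O 
(> = start, * = accepting)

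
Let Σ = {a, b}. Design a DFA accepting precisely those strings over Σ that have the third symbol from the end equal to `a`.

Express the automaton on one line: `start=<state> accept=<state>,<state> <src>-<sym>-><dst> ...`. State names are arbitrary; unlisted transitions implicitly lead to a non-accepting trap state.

start=S0 accept=S7,S8,S9,S10 S0-a->S1 S0-b->S2 S1-a->S3 S1-b->S4 S2-a->S5 S2-b->S6 S3-a->S7 S3-b->S8 S4-a->S9 S4-b->S10 S5-a->S11 S5-b->S12 S6-a->S13 S6-b->S14 S7-a->S7 S7-b->S8 S8-a->S9 S8-b->S10 S9-a->S11 S9-b->S12 S10-a->S13 S10-b->S14 S11-a->S7 S11-b->S8 S12-a->S9 S12-b->S10 S13-a->S11 S13-b->S12 S14-a->S13 S14-b->S14

Because acceptance depends on a position counted from the end, the machine has to buffer the most recent 3 symbols. Make each state the string of the last up-to-3 symbols read; on input `x` shift the window left and append `x`. Accept when the buffered window has length 3 and begins with `a`.
15 states suffice.
          a    b  
>  S0     S1   S2 
   S1     S3   S4 
   S2     S5   S6 
   S3     S7   S8 
   S4     S9  S10 
   S5    S11  S12 
   S6    S13  S14 
 * S7     S7   S8 
 * S8     S9  S10 
 * S9    S11  S12 
 * S10   S13  S14 
   S11    S7   S8 
   S12    S9  S10 
   S13   S11  S12 
   S14   S13  S14 
(> = start, * = accepting)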